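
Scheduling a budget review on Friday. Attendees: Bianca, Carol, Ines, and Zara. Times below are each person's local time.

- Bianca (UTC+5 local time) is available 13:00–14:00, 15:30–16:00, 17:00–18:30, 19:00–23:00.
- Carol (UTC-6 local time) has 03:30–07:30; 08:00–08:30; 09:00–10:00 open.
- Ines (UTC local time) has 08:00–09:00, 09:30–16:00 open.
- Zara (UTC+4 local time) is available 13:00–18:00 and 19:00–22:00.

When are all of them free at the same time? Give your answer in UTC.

10:30-11:00, 12:00-13:30, 15:00-16:00

Bianca in UTC: 08:00-09:00, 10:30-11:00, 12:00-13:30, 14:00-18:00 (subtract 5h to convert from UTC+5).
Carol in UTC: 09:30-13:30, 14:00-14:30, 15:00-16:00 (add 6h to convert from UTC-6).
Ines in UTC: 08:00-09:00, 09:30-16:00.
Zara in UTC: 09:00-14:00, 15:00-18:00 (subtract 4h to convert from UTC+4).
Bianca ∩ Carol: 10:30-11:00, 12:00-13:30, 14:00-14:30, 15:00-16:00.
Bianca ∩ Carol ∩ Ines: 10:30-11:00, 12:00-13:30, 14:00-14:30, 15:00-16:00.
Bianca ∩ Carol ∩ Ines ∩ Zara: 10:30-11:00, 12:00-13:30, 15:00-16:00.
So the common availability across everyone is 10:30-11:00, 12:00-13:30, 15:00-16:00.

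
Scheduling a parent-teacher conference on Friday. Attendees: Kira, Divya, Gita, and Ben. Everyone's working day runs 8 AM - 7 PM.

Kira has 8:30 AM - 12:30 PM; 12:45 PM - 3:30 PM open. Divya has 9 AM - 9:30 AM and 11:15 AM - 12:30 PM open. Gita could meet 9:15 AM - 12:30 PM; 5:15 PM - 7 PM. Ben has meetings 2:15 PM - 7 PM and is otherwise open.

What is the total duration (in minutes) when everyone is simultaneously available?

90

Kira free: 08:30-12:30, 12:45-15:30.
Divya free: 09:00-09:30, 11:15-12:30.
Gita free: 09:15-12:30, 17:15-19:00.
Ben free: 08:00-14:15 (invert busy blocks within the working day).
Kira ∩ Divya: 09:00-09:30, 11:15-12:30.
Kira ∩ Divya ∩ Gita: 09:15-09:30, 11:15-12:30.
Kira ∩ Divya ∩ Gita ∩ Ben: 09:15-09:30, 11:15-12:30.
So the common availability across everyone is 09:15-09:30, 11:15-12:30.
Summing the common windows: 15 + 75 = 90 minutes.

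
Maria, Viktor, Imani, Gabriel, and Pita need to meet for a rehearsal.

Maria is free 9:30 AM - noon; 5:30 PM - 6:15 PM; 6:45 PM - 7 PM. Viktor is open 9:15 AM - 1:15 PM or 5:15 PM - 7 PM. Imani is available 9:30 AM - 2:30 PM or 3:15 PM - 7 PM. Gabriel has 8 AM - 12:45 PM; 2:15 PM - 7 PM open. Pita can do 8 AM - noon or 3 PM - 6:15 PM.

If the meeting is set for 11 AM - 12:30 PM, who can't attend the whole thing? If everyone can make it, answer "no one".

Maria, Pita

Maria: not fully free for 11:00-12:30. Viktor: free for 11:00-12:30. Imani: free for 11:00-12:30. Gabriel: free for 11:00-12:30. Pita: not fully free for 11:00-12:30.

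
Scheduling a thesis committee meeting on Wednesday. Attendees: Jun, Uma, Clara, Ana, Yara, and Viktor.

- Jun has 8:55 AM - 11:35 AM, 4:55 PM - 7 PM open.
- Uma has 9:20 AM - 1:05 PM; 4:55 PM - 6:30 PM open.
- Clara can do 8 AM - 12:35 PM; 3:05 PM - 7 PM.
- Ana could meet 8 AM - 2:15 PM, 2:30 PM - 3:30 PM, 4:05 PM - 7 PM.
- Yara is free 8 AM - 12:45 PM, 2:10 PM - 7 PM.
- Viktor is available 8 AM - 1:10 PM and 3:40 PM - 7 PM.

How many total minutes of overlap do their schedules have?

230

Jun ∩ Uma: 09:20-11:35, 16:55-18:30.
Jun ∩ Uma ∩ Clara: 09:20-11:35, 16:55-18:30.
Jun ∩ Uma ∩ Clara ∩ Ana: 09:20-11:35, 16:55-18:30.
Jun ∩ Uma ∩ Clara ∩ Ana ∩ Yara: 09:20-11:35, 16:55-18:30.
Jun ∩ Uma ∩ Clara ∩ Ana ∩ Yara ∩ Viktor: 09:20-11:35, 16:55-18:30.
Summing the common windows: 135 + 95 = 230 minutes.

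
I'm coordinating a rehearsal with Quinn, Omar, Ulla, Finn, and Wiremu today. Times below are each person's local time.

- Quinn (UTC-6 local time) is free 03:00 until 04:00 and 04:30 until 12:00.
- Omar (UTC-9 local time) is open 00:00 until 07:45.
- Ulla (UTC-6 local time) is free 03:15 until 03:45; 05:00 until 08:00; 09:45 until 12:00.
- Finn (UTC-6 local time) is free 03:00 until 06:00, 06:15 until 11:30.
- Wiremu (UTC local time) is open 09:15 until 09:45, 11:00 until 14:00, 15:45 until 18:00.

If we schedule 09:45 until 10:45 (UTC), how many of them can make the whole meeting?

Quinn in UTC: 09:00-10:00, 10:30-18:00 (add 6h to convert from UTC-6).
Omar in UTC: 09:00-16:45 (add 9h to convert from UTC-9).
Ulla in UTC: 09:15-09:45, 11:00-14:00, 15:45-18:00 (add 6h to convert from UTC-6).
Finn in UTC: 09:00-12:00, 12:15-17:30 (add 6h to convert from UTC-6).
Wiremu in UTC: 09:15-09:45, 11:00-14:00, 15:45-18:00.
Omar and Finn can make the full 09:45-10:45 slot — that's 2.

2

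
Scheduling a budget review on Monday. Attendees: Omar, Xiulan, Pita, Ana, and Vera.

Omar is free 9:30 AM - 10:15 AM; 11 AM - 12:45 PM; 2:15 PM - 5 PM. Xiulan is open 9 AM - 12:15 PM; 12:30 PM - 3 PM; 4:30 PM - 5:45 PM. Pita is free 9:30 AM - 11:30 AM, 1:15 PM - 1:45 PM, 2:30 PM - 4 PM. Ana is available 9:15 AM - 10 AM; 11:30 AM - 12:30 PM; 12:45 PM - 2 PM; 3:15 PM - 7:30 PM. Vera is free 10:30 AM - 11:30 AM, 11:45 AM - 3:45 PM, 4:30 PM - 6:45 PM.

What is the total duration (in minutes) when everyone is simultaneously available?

Omar ∩ Xiulan: 09:30-10:15, 11:00-12:15, 12:30-12:45, 14:15-15:00, 16:30-17:00.
Omar ∩ Xiulan ∩ Pita: 09:30-10:15, 11:00-11:30, 14:30-15:00.
Omar ∩ Xiulan ∩ Pita ∩ Ana: 09:30-10:00.
Omar ∩ Xiulan ∩ Pita ∩ Ana ∩ Vera: ∅.
There is no time when everyone is free.
There is no common window, so the total is 0 minutes.

0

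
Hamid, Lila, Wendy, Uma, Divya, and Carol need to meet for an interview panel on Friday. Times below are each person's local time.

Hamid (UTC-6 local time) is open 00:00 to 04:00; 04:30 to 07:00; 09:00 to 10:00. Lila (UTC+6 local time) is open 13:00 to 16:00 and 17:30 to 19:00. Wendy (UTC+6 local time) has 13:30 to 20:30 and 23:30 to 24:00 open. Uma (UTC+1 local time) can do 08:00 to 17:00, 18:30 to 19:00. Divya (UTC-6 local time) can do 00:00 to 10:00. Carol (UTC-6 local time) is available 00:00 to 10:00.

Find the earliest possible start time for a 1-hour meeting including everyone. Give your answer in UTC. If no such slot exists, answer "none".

Hamid in UTC: 06:00-10:00, 10:30-13:00, 15:00-16:00 (add 6h to convert from UTC-6).
Lila in UTC: 07:00-10:00, 11:30-13:00 (subtract 6h to convert from UTC+6).
Wendy in UTC: 07:30-14:30, 17:30-18:00 (subtract 6h to convert from UTC+6).
Uma in UTC: 07:00-16:00, 17:30-18:00 (subtract 1h to convert from UTC+1).
Divya in UTC: 06:00-16:00 (add 6h to convert from UTC-6).
Carol in UTC: 06:00-16:00 (add 6h to convert from UTC-6).
Hamid ∩ Lila: 07:00-10:00, 11:30-13:00.
Hamid ∩ Lila ∩ Wendy: 07:30-10:00, 11:30-13:00.
Hamid ∩ Lila ∩ Wendy ∩ Uma: 07:30-10:00, 11:30-13:00.
Hamid ∩ Lila ∩ Wendy ∩ Uma ∩ Divya: 07:30-10:00, 11:30-13:00.
Hamid ∩ Lila ∩ Wendy ∩ Uma ∩ Divya ∩ Carol: 07:30-10:00, 11:30-13:00.
The first common window of at least 60 minutes is 07:30-10:00, so the earliest start is 07:30.

07:30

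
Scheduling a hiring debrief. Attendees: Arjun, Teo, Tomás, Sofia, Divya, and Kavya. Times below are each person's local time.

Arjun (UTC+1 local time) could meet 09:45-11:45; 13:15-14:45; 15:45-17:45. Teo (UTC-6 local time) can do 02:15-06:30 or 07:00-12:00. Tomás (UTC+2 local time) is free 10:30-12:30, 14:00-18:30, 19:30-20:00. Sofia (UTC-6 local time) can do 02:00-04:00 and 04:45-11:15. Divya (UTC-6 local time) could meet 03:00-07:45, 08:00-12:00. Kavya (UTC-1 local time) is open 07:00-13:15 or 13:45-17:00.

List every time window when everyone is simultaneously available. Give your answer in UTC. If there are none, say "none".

Arjun in UTC: 08:45-10:45, 12:15-13:45, 14:45-16:45 (subtract 1h to convert from UTC+1).
Teo in UTC: 08:15-12:30, 13:00-18:00 (add 6h to convert from UTC-6).
Tomás in UTC: 08:30-10:30, 12:00-16:30, 17:30-18:00 (subtract 2h to convert from UTC+2).
Sofia in UTC: 08:00-10:00, 10:45-17:15 (add 6h to convert from UTC-6).
Divya in UTC: 09:00-13:45, 14:00-18:00 (add 6h to convert from UTC-6).
Kavya in UTC: 08:00-14:15, 14:45-18:00 (add 1h to convert from UTC-1).
Arjun ∩ Teo: 08:45-10:45, 12:15-12:30, 13:00-13:45, 14:45-16:45.
Arjun ∩ Teo ∩ Tomás: 08:45-10:30, 12:15-12:30, 13:00-13:45, 14:45-16:30.
Arjun ∩ Teo ∩ Tomás ∩ Sofia: 08:45-10:00, 12:15-12:30, 13:00-13:45, 14:45-16:30.
Arjun ∩ Teo ∩ Tomás ∩ Sofia ∩ Divya: 09:00-10:00, 12:15-12:30, 13:00-13:45, 14:45-16:30.
Arjun ∩ Teo ∩ Tomás ∩ Sofia ∩ Divya ∩ Kavya: 09:00-10:00, 12:15-12:30, 13:00-13:45, 14:45-16:30.

09:00-10:00, 12:15-12:30, 13:00-13:45, 14:45-16:30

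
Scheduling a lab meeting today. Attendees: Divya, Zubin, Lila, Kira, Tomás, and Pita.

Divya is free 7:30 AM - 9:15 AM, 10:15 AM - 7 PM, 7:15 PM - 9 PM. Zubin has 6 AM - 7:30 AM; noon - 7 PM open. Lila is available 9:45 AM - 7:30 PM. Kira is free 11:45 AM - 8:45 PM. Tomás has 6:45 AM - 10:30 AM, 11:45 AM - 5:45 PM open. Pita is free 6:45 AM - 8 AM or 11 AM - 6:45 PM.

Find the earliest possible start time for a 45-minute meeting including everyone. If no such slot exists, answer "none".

Divya ∩ Zubin: 12:00-19:00.
Divya ∩ Zubin ∩ Lila: 12:00-19:00.
Divya ∩ Zubin ∩ Lila ∩ Kira: 12:00-19:00.
Divya ∩ Zubin ∩ Lila ∩ Kira ∩ Tomás: 12:00-17:45.
Divya ∩ Zubin ∩ Lila ∩ Kira ∩ Tomás ∩ Pita: 12:00-17:45.
Those are the intersection windows.
The first common window of at least 45 minutes is 12:00-17:45, so the earliest start is 12:00.

12:00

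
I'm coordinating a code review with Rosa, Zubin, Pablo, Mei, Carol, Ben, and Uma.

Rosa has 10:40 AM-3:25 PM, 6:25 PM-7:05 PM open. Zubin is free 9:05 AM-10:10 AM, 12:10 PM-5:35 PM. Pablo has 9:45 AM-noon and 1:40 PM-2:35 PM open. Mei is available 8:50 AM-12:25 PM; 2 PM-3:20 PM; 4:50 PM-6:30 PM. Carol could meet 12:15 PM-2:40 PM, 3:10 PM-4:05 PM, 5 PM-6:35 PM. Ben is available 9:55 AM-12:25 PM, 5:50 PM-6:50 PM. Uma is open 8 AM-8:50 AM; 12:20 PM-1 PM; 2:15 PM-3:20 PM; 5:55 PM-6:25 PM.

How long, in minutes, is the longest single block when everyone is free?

Rosa ∩ Zubin: 12:10-15:25.
Rosa ∩ Zubin ∩ Pablo: 13:40-14:35.
Rosa ∩ Zubin ∩ Pablo ∩ Mei: 14:00-14:35.
Rosa ∩ Zubin ∩ Pablo ∩ Mei ∩ Carol: 14:00-14:35.
Rosa ∩ Zubin ∩ Pablo ∩ Mei ∩ Carol ∩ Ben: ∅.
Rosa ∩ Zubin ∩ Pablo ∩ Mei ∩ Carol ∩ Ben ∩ Uma: ∅.
There is no time when everyone is free.
No common window exists, so the longest block is 0 minutes.

0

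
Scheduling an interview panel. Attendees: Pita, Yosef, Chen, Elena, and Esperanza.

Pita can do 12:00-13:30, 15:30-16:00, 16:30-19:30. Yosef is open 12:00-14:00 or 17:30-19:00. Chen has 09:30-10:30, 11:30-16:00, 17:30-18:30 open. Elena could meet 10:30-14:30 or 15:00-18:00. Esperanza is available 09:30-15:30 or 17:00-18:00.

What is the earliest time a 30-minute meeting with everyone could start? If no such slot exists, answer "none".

Pita ∩ Yosef: 12:00-13:30, 17:30-19:00.
Pita ∩ Yosef ∩ Chen: 12:00-13:30, 17:30-18:30.
Pita ∩ Yosef ∩ Chen ∩ Elena: 12:00-13:30, 17:30-18:00.
Pita ∩ Yosef ∩ Chen ∩ Elena ∩ Esperanza: 12:00-13:30, 17:30-18:00.
So the common availability across everyone is 12:00-13:30, 17:30-18:00.
The first common window of at least 30 minutes is 12:00-13:30, so the earliest start is 12:00.

12:00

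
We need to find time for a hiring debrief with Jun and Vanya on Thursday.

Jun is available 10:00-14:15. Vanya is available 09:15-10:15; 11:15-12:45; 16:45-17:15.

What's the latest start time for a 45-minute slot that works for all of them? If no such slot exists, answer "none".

12:00

Jun ∩ Vanya: 10:00-10:15, 11:15-12:45.
Those are the intersection windows.
The last common window of at least 45 minutes is 11:15-12:45; a 45-minute meeting can start as late as 12:00 and still end by 12:45.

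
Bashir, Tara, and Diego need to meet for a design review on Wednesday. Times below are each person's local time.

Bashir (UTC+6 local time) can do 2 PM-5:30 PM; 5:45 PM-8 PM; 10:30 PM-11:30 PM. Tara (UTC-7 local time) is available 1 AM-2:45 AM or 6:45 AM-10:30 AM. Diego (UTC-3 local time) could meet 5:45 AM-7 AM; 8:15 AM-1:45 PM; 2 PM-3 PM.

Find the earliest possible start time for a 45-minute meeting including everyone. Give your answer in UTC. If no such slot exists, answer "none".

08:45

Bashir in UTC: 08:00-11:30, 11:45-14:00, 16:30-17:30 (subtract 6h to convert from UTC+6).
Tara in UTC: 08:00-09:45, 13:45-17:30 (add 7h to convert from UTC-7).
Diego in UTC: 08:45-10:00, 11:15-16:45, 17:00-18:00 (add 3h to convert from UTC-3).
Bashir ∩ Tara: 08:00-09:45, 13:45-14:00, 16:30-17:30.
Bashir ∩ Tara ∩ Diego: 08:45-09:45, 13:45-14:00, 16:30-16:45, 17:00-17:30.
So the common availability across everyone is 08:45-09:45, 13:45-14:00, 16:30-16:45, 17:00-17:30.
The first common window of at least 45 minutes is 08:45-09:45, so the earliest start is 08:45.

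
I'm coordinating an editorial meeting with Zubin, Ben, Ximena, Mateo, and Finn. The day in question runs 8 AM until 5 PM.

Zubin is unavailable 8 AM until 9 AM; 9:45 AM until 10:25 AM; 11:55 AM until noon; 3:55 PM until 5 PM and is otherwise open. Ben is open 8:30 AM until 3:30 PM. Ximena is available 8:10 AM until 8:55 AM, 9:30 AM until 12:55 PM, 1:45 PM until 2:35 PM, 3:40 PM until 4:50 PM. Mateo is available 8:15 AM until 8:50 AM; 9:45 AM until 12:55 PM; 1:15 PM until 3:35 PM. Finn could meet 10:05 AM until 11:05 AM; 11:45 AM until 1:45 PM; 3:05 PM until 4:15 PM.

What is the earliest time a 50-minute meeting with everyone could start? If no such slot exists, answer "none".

12:00

Zubin free: 09:00-09:45, 10:25-11:55, 12:00-15:55 (invert busy blocks within the working day).
Ben free: 08:30-15:30.
Ximena free: 08:10-08:55, 09:30-12:55, 13:45-14:35, 15:40-16:50.
Mateo free: 08:15-08:50, 09:45-12:55, 13:15-15:35.
Finn free: 10:05-11:05, 11:45-13:45, 15:05-16:15.
Zubin ∩ Ben: 09:00-09:45, 10:25-11:55, 12:00-15:30.
Zubin ∩ Ben ∩ Ximena: 09:30-09:45, 10:25-11:55, 12:00-12:55, 13:45-14:35.
Zubin ∩ Ben ∩ Ximena ∩ Mateo: 10:25-11:55, 12:00-12:55, 13:45-14:35.
Zubin ∩ Ben ∩ Ximena ∩ Mateo ∩ Finn: 10:25-11:05, 11:45-11:55, 12:00-12:55.
So the common availability across everyone is 10:25-11:05, 11:45-11:55, 12:00-12:55.
The first common window of at least 50 minutes is 12:00-12:55, so the earliest start is 12:00.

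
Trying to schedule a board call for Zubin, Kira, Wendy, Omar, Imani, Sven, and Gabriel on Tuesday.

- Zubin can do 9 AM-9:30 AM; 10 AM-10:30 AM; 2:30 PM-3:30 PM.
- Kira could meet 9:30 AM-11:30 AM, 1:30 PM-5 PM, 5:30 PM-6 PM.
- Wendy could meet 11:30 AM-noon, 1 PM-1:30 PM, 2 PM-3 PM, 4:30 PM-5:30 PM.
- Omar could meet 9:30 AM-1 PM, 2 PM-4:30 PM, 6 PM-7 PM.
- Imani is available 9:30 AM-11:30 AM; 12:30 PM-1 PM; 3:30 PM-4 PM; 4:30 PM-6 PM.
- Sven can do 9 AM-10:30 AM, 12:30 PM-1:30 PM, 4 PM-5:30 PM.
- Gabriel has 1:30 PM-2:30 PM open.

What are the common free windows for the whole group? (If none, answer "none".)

Zubin ∩ Kira: 10:00-10:30, 14:30-15:30.
Zubin ∩ Kira ∩ Wendy: 14:30-15:00.
Zubin ∩ Kira ∩ Wendy ∩ Omar: 14:30-15:00.
Zubin ∩ Kira ∩ Wendy ∩ Omar ∩ Imani: ∅.
Zubin ∩ Kira ∩ Wendy ∩ Omar ∩ Imani ∩ Sven: ∅.
Zubin ∩ Kira ∩ Wendy ∩ Omar ∩ Imani ∩ Sven ∩ Gabriel: ∅.
There is no time when everyone is free.

none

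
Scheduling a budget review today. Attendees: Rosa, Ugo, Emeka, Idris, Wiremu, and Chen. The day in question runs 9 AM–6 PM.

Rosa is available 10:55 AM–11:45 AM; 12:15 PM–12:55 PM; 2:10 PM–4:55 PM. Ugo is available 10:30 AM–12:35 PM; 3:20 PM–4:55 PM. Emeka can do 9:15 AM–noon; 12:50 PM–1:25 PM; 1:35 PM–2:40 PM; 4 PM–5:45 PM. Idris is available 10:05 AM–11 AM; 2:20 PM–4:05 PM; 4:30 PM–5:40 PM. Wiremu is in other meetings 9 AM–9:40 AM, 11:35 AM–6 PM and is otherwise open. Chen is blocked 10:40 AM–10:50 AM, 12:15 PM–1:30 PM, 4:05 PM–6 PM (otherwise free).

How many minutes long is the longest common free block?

5

Rosa free: 10:55-11:45, 12:15-12:55, 14:10-16:55.
Ugo free: 10:30-12:35, 15:20-16:55.
Emeka free: 09:15-12:00, 12:50-13:25, 13:35-14:40, 16:00-17:45.
Idris free: 10:05-11:00, 14:20-16:05, 16:30-17:40.
Wiremu free: 09:40-11:35 (invert busy blocks within the working day).
Chen free: 09:00-10:40, 10:50-12:15, 13:30-16:05 (invert busy blocks within the working day).
Rosa ∩ Ugo: 10:55-11:45, 12:15-12:35, 15:20-16:55.
Rosa ∩ Ugo ∩ Emeka: 10:55-11:45, 16:00-16:55.
Rosa ∩ Ugo ∩ Emeka ∩ Idris: 10:55-11:00, 16:00-16:05, 16:30-16:55.
Rosa ∩ Ugo ∩ Emeka ∩ Idris ∩ Wiremu: 10:55-11:00.
Rosa ∩ Ugo ∩ Emeka ∩ Idris ∩ Wiremu ∩ Chen: 10:55-11:00.
So the common availability across everyone is 10:55-11:00.
The longest is 10:55-11:00 at 5 minutes.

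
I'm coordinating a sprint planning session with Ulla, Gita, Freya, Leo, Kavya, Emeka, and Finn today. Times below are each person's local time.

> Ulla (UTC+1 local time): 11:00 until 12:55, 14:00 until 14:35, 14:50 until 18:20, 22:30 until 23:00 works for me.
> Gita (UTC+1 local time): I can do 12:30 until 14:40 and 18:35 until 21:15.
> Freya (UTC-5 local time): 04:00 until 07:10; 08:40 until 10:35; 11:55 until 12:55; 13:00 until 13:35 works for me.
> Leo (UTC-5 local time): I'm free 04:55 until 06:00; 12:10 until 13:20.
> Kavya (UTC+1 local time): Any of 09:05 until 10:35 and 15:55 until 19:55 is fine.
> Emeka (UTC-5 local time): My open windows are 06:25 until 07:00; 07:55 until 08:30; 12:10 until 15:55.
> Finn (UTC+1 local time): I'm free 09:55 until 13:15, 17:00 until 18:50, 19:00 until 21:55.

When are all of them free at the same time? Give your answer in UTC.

Ulla in UTC: 10:00-11:55, 13:00-13:35, 13:50-17:20, 21:30-22:00 (subtract 1h to convert from UTC+1).
Gita in UTC: 11:30-13:40, 17:35-20:15 (subtract 1h to convert from UTC+1).
Freya in UTC: 09:00-12:10, 13:40-15:35, 16:55-17:55, 18:00-18:35 (add 5h to convert from UTC-5).
Leo in UTC: 09:55-11:00, 17:10-18:20 (add 5h to convert from UTC-5).
Kavya in UTC: 08:05-09:35, 14:55-18:55 (subtract 1h to convert from UTC+1).
Emeka in UTC: 11:25-12:00, 12:55-13:30, 17:10-20:55 (add 5h to convert from UTC-5).
Finn in UTC: 08:55-12:15, 16:00-17:50, 18:00-20:55 (subtract 1h to convert from UTC+1).
Ulla ∩ Gita: 11:30-11:55, 13:00-13:35.
Ulla ∩ Gita ∩ Freya: 11:30-11:55.
Ulla ∩ Gita ∩ Freya ∩ Leo: ∅.
Ulla ∩ Gita ∩ Freya ∩ Leo ∩ Kavya: ∅.
Ulla ∩ Gita ∩ Freya ∩ Leo ∩ Kavya ∩ Emeka: ∅.
Ulla ∩ Gita ∩ Freya ∩ Leo ∩ Kavya ∩ Emeka ∩ Finn: ∅.
There is no time when everyone is free.

none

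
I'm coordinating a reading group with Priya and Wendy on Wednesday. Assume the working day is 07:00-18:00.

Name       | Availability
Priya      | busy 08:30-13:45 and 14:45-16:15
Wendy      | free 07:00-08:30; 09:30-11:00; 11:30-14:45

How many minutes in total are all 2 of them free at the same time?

150

Priya free: 07:00-08:30, 13:45-14:45, 16:15-18:00 (invert busy blocks within the working day).
Wendy free: 07:00-08:30, 09:30-11:00, 11:30-14:45.
Priya ∩ Wendy: 07:00-08:30, 13:45-14:45.
So the common availability across everyone is 07:00-08:30, 13:45-14:45.
Summing the common windows: 90 + 60 = 150 minutes.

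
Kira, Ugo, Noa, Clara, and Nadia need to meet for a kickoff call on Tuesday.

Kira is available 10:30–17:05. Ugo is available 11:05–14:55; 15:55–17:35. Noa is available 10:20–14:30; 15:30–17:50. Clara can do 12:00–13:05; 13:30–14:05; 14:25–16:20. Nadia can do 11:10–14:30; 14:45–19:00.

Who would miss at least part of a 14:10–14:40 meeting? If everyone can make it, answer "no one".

Kira: free for 14:10-14:40. Ugo: free for 14:10-14:40. Noa: not fully free for 14:10-14:40. Clara: not fully free for 14:10-14:40. Nadia: not fully free for 14:10-14:40.

Clara, Nadia, Noa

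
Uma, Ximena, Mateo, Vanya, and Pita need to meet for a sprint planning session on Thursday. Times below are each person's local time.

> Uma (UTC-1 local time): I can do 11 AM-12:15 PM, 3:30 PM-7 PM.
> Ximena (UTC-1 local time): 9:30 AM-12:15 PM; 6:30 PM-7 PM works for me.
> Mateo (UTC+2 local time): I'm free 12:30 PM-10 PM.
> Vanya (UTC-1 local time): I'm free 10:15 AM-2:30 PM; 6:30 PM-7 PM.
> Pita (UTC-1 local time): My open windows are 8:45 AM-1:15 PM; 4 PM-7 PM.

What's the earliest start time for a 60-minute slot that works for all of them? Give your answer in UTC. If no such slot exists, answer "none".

12:00

Uma in UTC: 12:00-13:15, 16:30-20:00 (add 1h to convert from UTC-1).
Ximena in UTC: 10:30-13:15, 19:30-20:00 (add 1h to convert from UTC-1).
Mateo in UTC: 10:30-20:00 (subtract 2h to convert from UTC+2).
Vanya in UTC: 11:15-15:30, 19:30-20:00 (add 1h to convert from UTC-1).
Pita in UTC: 09:45-14:15, 17:00-20:00 (add 1h to convert from UTC-1).
Uma ∩ Ximena: 12:00-13:15, 19:30-20:00.
Uma ∩ Ximena ∩ Mateo: 12:00-13:15, 19:30-20:00.
Uma ∩ Ximena ∩ Mateo ∩ Vanya: 12:00-13:15, 19:30-20:00.
Uma ∩ Ximena ∩ Mateo ∩ Vanya ∩ Pita: 12:00-13:15, 19:30-20:00.
The first common window of at least 60 minutes is 12:00-13:15, so the earliest start is 12:00.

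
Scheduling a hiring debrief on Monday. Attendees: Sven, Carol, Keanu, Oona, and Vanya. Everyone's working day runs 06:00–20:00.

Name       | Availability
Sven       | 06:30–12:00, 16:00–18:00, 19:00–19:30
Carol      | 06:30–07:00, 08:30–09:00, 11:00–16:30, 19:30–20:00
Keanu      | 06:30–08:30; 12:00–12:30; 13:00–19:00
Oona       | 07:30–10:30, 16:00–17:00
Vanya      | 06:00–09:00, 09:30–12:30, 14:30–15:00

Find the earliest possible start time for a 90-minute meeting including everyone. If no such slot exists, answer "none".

Sven ∩ Carol: 06:30-07:00, 08:30-09:00, 11:00-12:00, 16:00-16:30.
Sven ∩ Carol ∩ Keanu: 06:30-07:00, 16:00-16:30.
Sven ∩ Carol ∩ Keanu ∩ Oona: 16:00-16:30.
Sven ∩ Carol ∩ Keanu ∩ Oona ∩ Vanya: ∅.
There is no time when everyone is free.
No common window is at least 90 minutes long.

none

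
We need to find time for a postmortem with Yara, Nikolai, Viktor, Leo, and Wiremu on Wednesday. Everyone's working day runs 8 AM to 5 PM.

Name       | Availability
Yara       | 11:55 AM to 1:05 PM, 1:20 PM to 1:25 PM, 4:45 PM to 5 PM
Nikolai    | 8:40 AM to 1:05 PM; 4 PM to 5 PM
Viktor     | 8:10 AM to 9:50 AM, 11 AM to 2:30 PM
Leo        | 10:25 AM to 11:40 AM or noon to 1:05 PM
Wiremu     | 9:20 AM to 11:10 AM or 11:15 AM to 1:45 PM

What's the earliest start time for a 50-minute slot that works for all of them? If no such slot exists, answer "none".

Yara ∩ Nikolai: 11:55-13:05, 16:45-17:00.
Yara ∩ Nikolai ∩ Viktor: 11:55-13:05.
Yara ∩ Nikolai ∩ Viktor ∩ Leo: 12:00-13:05.
Yara ∩ Nikolai ∩ Viktor ∩ Leo ∩ Wiremu: 12:00-13:05.
The first common window of at least 50 minutes is 12:00-13:05, so the earliest start is 12:00.

12:00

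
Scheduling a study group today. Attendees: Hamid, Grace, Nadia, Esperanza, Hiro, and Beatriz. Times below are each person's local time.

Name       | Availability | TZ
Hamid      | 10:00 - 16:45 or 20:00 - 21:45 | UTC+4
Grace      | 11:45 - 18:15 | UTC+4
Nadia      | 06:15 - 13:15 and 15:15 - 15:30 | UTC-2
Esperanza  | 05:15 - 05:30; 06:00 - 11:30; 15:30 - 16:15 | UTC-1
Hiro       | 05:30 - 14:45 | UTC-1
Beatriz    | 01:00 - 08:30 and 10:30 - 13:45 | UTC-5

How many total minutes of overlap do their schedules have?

255

Hamid in UTC: 06:00-12:45, 16:00-17:45 (subtract 4h to convert from UTC+4).
Grace in UTC: 07:45-14:15 (subtract 4h to convert from UTC+4).
Nadia in UTC: 08:15-15:15, 17:15-17:30 (add 2h to convert from UTC-2).
Esperanza in UTC: 06:15-06:30, 07:00-12:30, 16:30-17:15 (add 1h to convert from UTC-1).
Hiro in UTC: 06:30-15:45 (add 1h to convert from UTC-1).
Beatriz in UTC: 06:00-13:30, 15:30-18:45 (add 5h to convert from UTC-5).
Hamid ∩ Grace: 07:45-12:45.
Hamid ∩ Grace ∩ Nadia: 08:15-12:45.
Hamid ∩ Grace ∩ Nadia ∩ Esperanza: 08:15-12:30.
Hamid ∩ Grace ∩ Nadia ∩ Esperanza ∩ Hiro: 08:15-12:30.
Hamid ∩ Grace ∩ Nadia ∩ Esperanza ∩ Hiro ∩ Beatriz: 08:15-12:30.
That's a single block of 255 minutes.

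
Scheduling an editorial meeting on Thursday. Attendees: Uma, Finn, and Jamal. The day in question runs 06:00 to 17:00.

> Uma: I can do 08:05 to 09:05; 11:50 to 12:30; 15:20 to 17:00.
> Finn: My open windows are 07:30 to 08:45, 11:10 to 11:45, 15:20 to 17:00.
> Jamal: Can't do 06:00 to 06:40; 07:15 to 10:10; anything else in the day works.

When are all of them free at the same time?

15:20-17:00

Uma free: 08:05-09:05, 11:50-12:30, 15:20-17:00.
Finn free: 07:30-08:45, 11:10-11:45, 15:20-17:00.
Jamal free: 06:40-07:15, 10:10-17:00 (invert busy blocks within the working day).
Uma ∩ Finn: 08:05-08:45, 15:20-17:00.
Uma ∩ Finn ∩ Jamal: 15:20-17:00.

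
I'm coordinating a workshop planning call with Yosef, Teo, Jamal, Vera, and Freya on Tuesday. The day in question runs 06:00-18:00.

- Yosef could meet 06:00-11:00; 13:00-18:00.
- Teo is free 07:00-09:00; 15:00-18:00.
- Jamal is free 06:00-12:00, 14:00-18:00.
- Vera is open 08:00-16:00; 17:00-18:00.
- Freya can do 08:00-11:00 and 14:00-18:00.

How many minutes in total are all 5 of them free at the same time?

180

Yosef ∩ Teo: 07:00-09:00, 15:00-18:00.
Yosef ∩ Teo ∩ Jamal: 07:00-09:00, 15:00-18:00.
Yosef ∩ Teo ∩ Jamal ∩ Vera: 08:00-09:00, 15:00-16:00, 17:00-18:00.
Yosef ∩ Teo ∩ Jamal ∩ Vera ∩ Freya: 08:00-09:00, 15:00-16:00, 17:00-18:00.
So the common availability across everyone is 08:00-09:00, 15:00-16:00, 17:00-18:00.
Summing the common windows: 60 + 60 + 60 = 180 minutes.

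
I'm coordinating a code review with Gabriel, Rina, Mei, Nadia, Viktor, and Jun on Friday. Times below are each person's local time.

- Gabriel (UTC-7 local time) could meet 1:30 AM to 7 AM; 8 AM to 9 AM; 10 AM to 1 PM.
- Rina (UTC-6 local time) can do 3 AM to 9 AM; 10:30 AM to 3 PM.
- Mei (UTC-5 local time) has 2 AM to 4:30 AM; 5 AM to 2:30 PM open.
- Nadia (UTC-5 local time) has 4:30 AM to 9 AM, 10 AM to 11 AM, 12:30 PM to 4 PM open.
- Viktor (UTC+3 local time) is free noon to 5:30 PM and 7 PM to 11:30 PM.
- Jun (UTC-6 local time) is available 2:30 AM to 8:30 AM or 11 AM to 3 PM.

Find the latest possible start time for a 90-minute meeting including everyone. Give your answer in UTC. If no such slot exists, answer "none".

18:00

Gabriel in UTC: 08:30-14:00, 15:00-16:00, 17:00-20:00 (add 7h to convert from UTC-7).
Rina in UTC: 09:00-15:00, 16:30-21:00 (add 6h to convert from UTC-6).
Mei in UTC: 07:00-09:30, 10:00-19:30 (add 5h to convert from UTC-5).
Nadia in UTC: 09:30-14:00, 15:00-16:00, 17:30-21:00 (add 5h to convert from UTC-5).
Viktor in UTC: 09:00-14:30, 16:00-20:30 (subtract 3h to convert from UTC+3).
Jun in UTC: 08:30-14:30, 17:00-21:00 (add 6h to convert from UTC-6).
Gabriel ∩ Rina: 09:00-14:00, 17:00-20:00.
Gabriel ∩ Rina ∩ Mei: 09:00-09:30, 10:00-14:00, 17:00-19:30.
Gabriel ∩ Rina ∩ Mei ∩ Nadia: 10:00-14:00, 17:30-19:30.
Gabriel ∩ Rina ∩ Mei ∩ Nadia ∩ Viktor: 10:00-14:00, 17:30-19:30.
Gabriel ∩ Rina ∩ Mei ∩ Nadia ∩ Viktor ∩ Jun: 10:00-14:00, 17:30-19:30.
The last common window of at least 90 minutes is 17:30-19:30; a 90-minute meeting can start as late as 18:00 and still end by 19:30.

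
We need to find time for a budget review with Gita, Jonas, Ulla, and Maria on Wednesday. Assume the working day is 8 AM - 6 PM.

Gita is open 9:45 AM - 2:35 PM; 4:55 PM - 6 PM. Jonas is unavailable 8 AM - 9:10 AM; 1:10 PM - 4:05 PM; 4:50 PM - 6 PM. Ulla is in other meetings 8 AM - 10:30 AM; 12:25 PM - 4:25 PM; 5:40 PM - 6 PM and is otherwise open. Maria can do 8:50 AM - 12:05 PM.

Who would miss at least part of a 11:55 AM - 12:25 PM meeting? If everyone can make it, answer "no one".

Gita free: 09:45-14:35, 16:55-18:00.
Jonas free: 09:10-13:10, 16:05-16:50 (invert busy blocks within the working day).
Ulla free: 10:30-12:25, 16:25-17:40 (invert busy blocks within the working day).
Maria free: 08:50-12:05.
Gita: free for 11:55-12:25. Jonas: free for 11:55-12:25. Ulla: free for 11:55-12:25. Maria: not fully free for 11:55-12:25.

Maria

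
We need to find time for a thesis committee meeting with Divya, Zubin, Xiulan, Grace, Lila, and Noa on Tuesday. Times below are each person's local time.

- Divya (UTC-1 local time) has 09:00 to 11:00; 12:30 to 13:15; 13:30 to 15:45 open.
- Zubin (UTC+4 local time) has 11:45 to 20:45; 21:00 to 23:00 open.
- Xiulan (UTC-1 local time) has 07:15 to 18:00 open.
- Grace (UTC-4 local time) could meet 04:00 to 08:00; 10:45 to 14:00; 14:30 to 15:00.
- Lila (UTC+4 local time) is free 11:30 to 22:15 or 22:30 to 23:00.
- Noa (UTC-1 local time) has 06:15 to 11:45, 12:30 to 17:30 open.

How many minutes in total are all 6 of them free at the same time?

Divya in UTC: 10:00-12:00, 13:30-14:15, 14:30-16:45 (add 1h to convert from UTC-1).
Zubin in UTC: 07:45-16:45, 17:00-19:00 (subtract 4h to convert from UTC+4).
Xiulan in UTC: 08:15-19:00 (add 1h to convert from UTC-1).
Grace in UTC: 08:00-12:00, 14:45-18:00, 18:30-19:00 (add 4h to convert from UTC-4).
Lila in UTC: 07:30-18:15, 18:30-19:00 (subtract 4h to convert from UTC+4).
Noa in UTC: 07:15-12:45, 13:30-18:30 (add 1h to convert from UTC-1).
Divya ∩ Zubin: 10:00-12:00, 13:30-14:15, 14:30-16:45.
Divya ∩ Zubin ∩ Xiulan: 10:00-12:00, 13:30-14:15, 14:30-16:45.
Divya ∩ Zubin ∩ Xiulan ∩ Grace: 10:00-12:00, 14:45-16:45.
Divya ∩ Zubin ∩ Xiulan ∩ Grace ∩ Lila: 10:00-12:00, 14:45-16:45.
Divya ∩ Zubin ∩ Xiulan ∩ Grace ∩ Lila ∩ Noa: 10:00-12:00, 14:45-16:45.
So the common availability across everyone is 10:00-12:00, 14:45-16:45.
Summing the common windows: 120 + 120 = 240 minutes.

240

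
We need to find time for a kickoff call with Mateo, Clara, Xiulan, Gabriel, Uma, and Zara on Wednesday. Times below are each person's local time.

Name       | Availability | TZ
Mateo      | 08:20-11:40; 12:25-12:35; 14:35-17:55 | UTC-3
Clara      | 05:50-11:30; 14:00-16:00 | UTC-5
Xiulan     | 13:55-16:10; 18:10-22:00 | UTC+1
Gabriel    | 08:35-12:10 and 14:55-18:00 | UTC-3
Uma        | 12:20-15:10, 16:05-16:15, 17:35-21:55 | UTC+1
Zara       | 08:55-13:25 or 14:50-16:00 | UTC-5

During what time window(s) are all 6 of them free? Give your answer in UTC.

Mateo in UTC: 11:20-14:40, 15:25-15:35, 17:35-20:55 (add 3h to convert from UTC-3).
Clara in UTC: 10:50-16:30, 19:00-21:00 (add 5h to convert from UTC-5).
Xiulan in UTC: 12:55-15:10, 17:10-21:00 (subtract 1h to convert from UTC+1).
Gabriel in UTC: 11:35-15:10, 17:55-21:00 (add 3h to convert from UTC-3).
Uma in UTC: 11:20-14:10, 15:05-15:15, 16:35-20:55 (subtract 1h to convert from UTC+1).
Zara in UTC: 13:55-18:25, 19:50-21:00 (add 5h to convert from UTC-5).
Mateo ∩ Clara: 11:20-14:40, 15:25-15:35, 19:00-20:55.
Mateo ∩ Clara ∩ Xiulan: 12:55-14:40, 19:00-20:55.
Mateo ∩ Clara ∩ Xiulan ∩ Gabriel: 12:55-14:40, 19:00-20:55.
Mateo ∩ Clara ∩ Xiulan ∩ Gabriel ∩ Uma: 12:55-14:10, 19:00-20:55.
Mateo ∩ Clara ∩ Xiulan ∩ Gabriel ∩ Uma ∩ Zara: 13:55-14:10, 19:50-20:55.

13:55-14:10, 19:50-20:55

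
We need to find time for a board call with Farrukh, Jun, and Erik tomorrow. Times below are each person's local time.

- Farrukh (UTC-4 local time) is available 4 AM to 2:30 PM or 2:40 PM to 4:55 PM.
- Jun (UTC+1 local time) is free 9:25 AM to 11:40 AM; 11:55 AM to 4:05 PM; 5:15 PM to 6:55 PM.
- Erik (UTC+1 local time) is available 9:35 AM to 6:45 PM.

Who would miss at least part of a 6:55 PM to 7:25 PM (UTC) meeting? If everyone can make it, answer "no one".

Erik, Jun

Farrukh in UTC: 08:00-18:30, 18:40-20:55 (add 4h to convert from UTC-4).
Jun in UTC: 08:25-10:40, 10:55-15:05, 16:15-17:55 (subtract 1h to convert from UTC+1).
Erik in UTC: 08:35-17:45 (subtract 1h to convert from UTC+1).
Farrukh: free for 18:55-19:25. Jun: not fully free for 18:55-19:25. Erik: not fully free for 18:55-19:25.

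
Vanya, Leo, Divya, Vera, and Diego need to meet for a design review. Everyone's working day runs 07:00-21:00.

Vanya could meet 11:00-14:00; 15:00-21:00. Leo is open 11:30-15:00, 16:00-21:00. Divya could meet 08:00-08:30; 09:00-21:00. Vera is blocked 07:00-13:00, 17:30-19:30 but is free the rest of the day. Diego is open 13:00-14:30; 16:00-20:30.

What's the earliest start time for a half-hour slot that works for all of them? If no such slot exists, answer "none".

13:00

Vanya free: 11:00-14:00, 15:00-21:00.
Leo free: 11:30-15:00, 16:00-21:00.
Divya free: 08:00-08:30, 09:00-21:00.
Vera free: 13:00-17:30, 19:30-21:00 (invert busy blocks within the working day).
Diego free: 13:00-14:30, 16:00-20:30.
Vanya ∩ Leo: 11:30-14:00, 16:00-21:00.
Vanya ∩ Leo ∩ Divya: 11:30-14:00, 16:00-21:00.
Vanya ∩ Leo ∩ Divya ∩ Vera: 13:00-14:00, 16:00-17:30, 19:30-21:00.
Vanya ∩ Leo ∩ Divya ∩ Vera ∩ Diego: 13:00-14:00, 16:00-17:30, 19:30-20:30.
So the common availability across everyone is 13:00-14:00, 16:00-17:30, 19:30-20:30.
The first common window of at least 30 minutes is 13:00-14:00, so the earliest start is 13:00.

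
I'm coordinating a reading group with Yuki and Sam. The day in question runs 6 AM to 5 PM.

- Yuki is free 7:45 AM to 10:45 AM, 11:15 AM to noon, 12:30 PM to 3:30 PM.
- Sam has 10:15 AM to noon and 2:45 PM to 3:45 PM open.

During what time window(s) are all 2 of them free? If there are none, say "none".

Yuki ∩ Sam: 10:15-10:45, 11:15-12:00, 14:45-15:30.
So the common availability across everyone is 10:15-10:45, 11:15-12:00, 14:45-15:30.

10:15-10:45, 11:15-12:00, 14:45-15:30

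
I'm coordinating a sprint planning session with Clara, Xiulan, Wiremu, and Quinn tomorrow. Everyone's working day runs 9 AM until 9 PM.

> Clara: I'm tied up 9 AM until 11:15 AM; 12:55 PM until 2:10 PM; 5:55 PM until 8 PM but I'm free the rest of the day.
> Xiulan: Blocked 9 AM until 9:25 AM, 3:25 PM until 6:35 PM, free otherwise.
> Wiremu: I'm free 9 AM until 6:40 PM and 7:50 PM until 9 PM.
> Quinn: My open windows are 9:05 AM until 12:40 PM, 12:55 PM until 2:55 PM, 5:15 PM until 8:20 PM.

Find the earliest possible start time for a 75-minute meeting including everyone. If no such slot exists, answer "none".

Clara free: 11:15-12:55, 14:10-17:55, 20:00-21:00 (invert busy blocks within the working day).
Xiulan free: 09:25-15:25, 18:35-21:00 (invert busy blocks within the working day).
Wiremu free: 09:00-18:40, 19:50-21:00.
Quinn free: 09:05-12:40, 12:55-14:55, 17:15-20:20.
Clara ∩ Xiulan: 11:15-12:55, 14:10-15:25, 20:00-21:00.
Clara ∩ Xiulan ∩ Wiremu: 11:15-12:55, 14:10-15:25, 20:00-21:00.
Clara ∩ Xiulan ∩ Wiremu ∩ Quinn: 11:15-12:40, 14:10-14:55, 20:00-20:20.
Those are the intersection windows.
The first common window of at least 75 minutes is 11:15-12:40, so the earliest start is 11:15.

11:15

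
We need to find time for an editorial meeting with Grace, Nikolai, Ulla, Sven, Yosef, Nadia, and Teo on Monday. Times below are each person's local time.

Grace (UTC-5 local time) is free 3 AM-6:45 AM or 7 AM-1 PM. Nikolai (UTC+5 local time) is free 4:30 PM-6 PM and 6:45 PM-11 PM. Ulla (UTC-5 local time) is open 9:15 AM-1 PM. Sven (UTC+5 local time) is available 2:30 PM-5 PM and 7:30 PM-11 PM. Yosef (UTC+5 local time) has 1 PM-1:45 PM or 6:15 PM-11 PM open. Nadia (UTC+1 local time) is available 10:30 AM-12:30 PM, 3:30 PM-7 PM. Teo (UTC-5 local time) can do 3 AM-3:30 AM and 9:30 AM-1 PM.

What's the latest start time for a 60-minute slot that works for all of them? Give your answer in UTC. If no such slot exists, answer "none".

17:00

Grace in UTC: 08:00-11:45, 12:00-18:00 (add 5h to convert from UTC-5).
Nikolai in UTC: 11:30-13:00, 13:45-18:00 (subtract 5h to convert from UTC+5).
Ulla in UTC: 14:15-18:00 (add 5h to convert from UTC-5).
Sven in UTC: 09:30-12:00, 14:30-18:00 (subtract 5h to convert from UTC+5).
Yosef in UTC: 08:00-08:45, 13:15-18:00 (subtract 5h to convert from UTC+5).
Nadia in UTC: 09:30-11:30, 14:30-18:00 (subtract 1h to convert from UTC+1).
Teo in UTC: 08:00-08:30, 14:30-18:00 (add 5h to convert from UTC-5).
Grace ∩ Nikolai: 11:30-11:45, 12:00-13:00, 13:45-18:00.
Grace ∩ Nikolai ∩ Ulla: 14:15-18:00.
Grace ∩ Nikolai ∩ Ulla ∩ Sven: 14:30-18:00.
Grace ∩ Nikolai ∩ Ulla ∩ Sven ∩ Yosef: 14:30-18:00.
Grace ∩ Nikolai ∩ Ulla ∩ Sven ∩ Yosef ∩ Nadia: 14:30-18:00.
Grace ∩ Nikolai ∩ Ulla ∩ Sven ∩ Yosef ∩ Nadia ∩ Teo: 14:30-18:00.
The last common window of at least 60 minutes is 14:30-18:00; a 60-minute meeting can start as late as 17:00 and still end by 18:00.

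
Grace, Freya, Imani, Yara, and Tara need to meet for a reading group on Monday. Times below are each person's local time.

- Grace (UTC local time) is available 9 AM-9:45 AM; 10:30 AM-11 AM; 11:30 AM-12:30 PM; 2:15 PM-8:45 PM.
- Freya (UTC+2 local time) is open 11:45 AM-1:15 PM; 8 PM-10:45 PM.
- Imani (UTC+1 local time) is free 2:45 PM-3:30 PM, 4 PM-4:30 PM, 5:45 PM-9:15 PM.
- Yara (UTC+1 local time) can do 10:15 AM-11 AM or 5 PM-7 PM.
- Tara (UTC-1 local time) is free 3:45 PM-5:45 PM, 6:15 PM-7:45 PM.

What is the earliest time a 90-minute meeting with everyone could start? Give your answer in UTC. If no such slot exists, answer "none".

Grace in UTC: 09:00-09:45, 10:30-11:00, 11:30-12:30, 14:15-20:45.
Freya in UTC: 09:45-11:15, 18:00-20:45 (subtract 2h to convert from UTC+2).
Imani in UTC: 13:45-14:30, 15:00-15:30, 16:45-20:15 (subtract 1h to convert from UTC+1).
Yara in UTC: 09:15-10:00, 16:00-18:00 (subtract 1h to convert from UTC+1).
Tara in UTC: 16:45-18:45, 19:15-20:45 (add 1h to convert from UTC-1).
Grace ∩ Freya: 10:30-11:00, 18:00-20:45.
Grace ∩ Freya ∩ Imani: 18:00-20:15.
Grace ∩ Freya ∩ Imani ∩ Yara: ∅.
Grace ∩ Freya ∩ Imani ∩ Yara ∩ Tara: ∅.
There is no time when everyone is free.
No common window is at least 90 minutes long.

none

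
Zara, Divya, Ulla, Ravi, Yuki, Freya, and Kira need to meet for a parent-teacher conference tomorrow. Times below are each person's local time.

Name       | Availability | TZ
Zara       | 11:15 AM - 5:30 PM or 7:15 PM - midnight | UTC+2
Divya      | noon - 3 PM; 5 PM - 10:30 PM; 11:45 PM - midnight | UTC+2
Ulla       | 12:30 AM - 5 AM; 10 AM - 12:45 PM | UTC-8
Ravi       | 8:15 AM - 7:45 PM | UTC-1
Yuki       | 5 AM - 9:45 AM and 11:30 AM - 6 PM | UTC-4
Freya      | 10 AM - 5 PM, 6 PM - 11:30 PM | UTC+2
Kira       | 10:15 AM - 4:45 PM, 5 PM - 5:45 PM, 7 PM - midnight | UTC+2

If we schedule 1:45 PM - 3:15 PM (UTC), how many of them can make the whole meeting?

2

Zara in UTC: 09:15-15:30, 17:15-22:00 (subtract 2h to convert from UTC+2).
Divya in UTC: 10:00-13:00, 15:00-20:30, 21:45-22:00 (subtract 2h to convert from UTC+2).
Ulla in UTC: 08:30-13:00, 18:00-20:45 (add 8h to convert from UTC-8).
Ravi in UTC: 09:15-20:45 (add 1h to convert from UTC-1).
Yuki in UTC: 09:00-13:45, 15:30-22:00 (add 4h to convert from UTC-4).
Freya in UTC: 08:00-15:00, 16:00-21:30 (subtract 2h to convert from UTC+2).
Kira in UTC: 08:15-14:45, 15:00-15:45, 17:00-22:00 (subtract 2h to convert from UTC+2).
Zara and Ravi can make the full 13:45-15:15 slot — that's 2.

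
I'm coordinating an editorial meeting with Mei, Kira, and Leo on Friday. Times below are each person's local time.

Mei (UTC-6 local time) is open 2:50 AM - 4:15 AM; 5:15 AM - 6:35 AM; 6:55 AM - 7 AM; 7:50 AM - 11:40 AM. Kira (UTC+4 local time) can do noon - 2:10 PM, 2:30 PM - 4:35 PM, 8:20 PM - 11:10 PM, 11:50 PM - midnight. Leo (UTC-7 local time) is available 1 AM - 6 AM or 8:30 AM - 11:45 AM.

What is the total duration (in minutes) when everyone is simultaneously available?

240

Mei in UTC: 08:50-10:15, 11:15-12:35, 12:55-13:00, 13:50-17:40 (add 6h to convert from UTC-6).
Kira in UTC: 08:00-10:10, 10:30-12:35, 16:20-19:10, 19:50-20:00 (subtract 4h to convert from UTC+4).
Leo in UTC: 08:00-13:00, 15:30-18:45 (add 7h to convert from UTC-7).
Mei ∩ Kira: 08:50-10:10, 11:15-12:35, 16:20-17:40.
Mei ∩ Kira ∩ Leo: 08:50-10:10, 11:15-12:35, 16:20-17:40.
Those are the intersection windows.
Summing the common windows: 80 + 80 + 80 = 240 minutes.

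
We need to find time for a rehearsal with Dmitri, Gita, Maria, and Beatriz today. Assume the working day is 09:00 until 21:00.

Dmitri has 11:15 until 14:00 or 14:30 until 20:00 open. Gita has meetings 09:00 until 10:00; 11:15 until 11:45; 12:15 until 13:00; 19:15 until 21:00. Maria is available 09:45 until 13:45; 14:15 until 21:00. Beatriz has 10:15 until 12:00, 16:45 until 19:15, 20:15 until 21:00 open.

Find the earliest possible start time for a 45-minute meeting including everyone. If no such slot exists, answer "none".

Dmitri free: 11:15-14:00, 14:30-20:00.
Gita free: 10:00-11:15, 11:45-12:15, 13:00-19:15 (invert busy blocks within the working day).
Maria free: 09:45-13:45, 14:15-21:00.
Beatriz free: 10:15-12:00, 16:45-19:15, 20:15-21:00.
Dmitri ∩ Gita: 11:45-12:15, 13:00-14:00, 14:30-19:15.
Dmitri ∩ Gita ∩ Maria: 11:45-12:15, 13:00-13:45, 14:30-19:15.
Dmitri ∩ Gita ∩ Maria ∩ Beatriz: 11:45-12:00, 16:45-19:15.
Those are the intersection windows.
The first common window of at least 45 minutes is 16:45-19:15, so the earliest start is 16:45.

16:45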